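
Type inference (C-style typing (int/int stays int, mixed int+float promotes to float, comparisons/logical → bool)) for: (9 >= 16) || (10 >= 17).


Operand types: bool || bool
Rule: logical operators take bool operands and yield bool
Result type: bool


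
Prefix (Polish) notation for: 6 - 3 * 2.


'*' binds tighter: tree is (- 6 (* 3 2))
Prefix: - 6 * 3 2


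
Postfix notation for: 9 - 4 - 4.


Left to right (same or higher precedence on left)
Postfix: 9 4 - 4 -


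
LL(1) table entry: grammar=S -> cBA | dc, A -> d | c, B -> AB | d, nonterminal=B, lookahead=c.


For [B, c]: 'c' ∈ FIRST(AB)
Entry: B -> AB


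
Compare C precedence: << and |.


'<<' is shift (level 8); '|' is bitwise OR (level 3)
Higher level binds tighter
'<<' has higher precedence than '|'


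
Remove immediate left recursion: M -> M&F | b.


Left-recursive alternatives: M&F; non-recursive: b
Introduce M': M -> bM', M' -> &FM' | ε


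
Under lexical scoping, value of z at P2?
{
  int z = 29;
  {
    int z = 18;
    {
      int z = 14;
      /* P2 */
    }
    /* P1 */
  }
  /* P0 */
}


z declared in the same block as P2
z = 14


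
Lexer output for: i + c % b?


Scan left to right, longest-match per lexeme
Tokens: ID(i), OP(+), ID(c), OP(%), ID(b)


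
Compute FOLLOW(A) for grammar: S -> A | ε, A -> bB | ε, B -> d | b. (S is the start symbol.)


$ ∈ FOLLOW(S). For each A -> αBβ: add FIRST(β)\{ε} to FOLLOW(B); if β nullable, add FOLLOW(A).
FOLLOW(A) = {$}


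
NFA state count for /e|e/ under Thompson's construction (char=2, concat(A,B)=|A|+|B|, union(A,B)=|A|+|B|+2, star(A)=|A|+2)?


Syntax tree has 2 char leaf(s), 1 union(s), 0 star(s)
chars contribute 2×2 = 4; each union adds +2; each star adds +2
Total: 4 + 2 + 0 = 6 states


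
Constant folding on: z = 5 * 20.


5 * 20 = 100 at compile time
Optimized: z = 100


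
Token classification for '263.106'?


Pattern: digits with a decimal point
Type: FLOAT_LITERAL


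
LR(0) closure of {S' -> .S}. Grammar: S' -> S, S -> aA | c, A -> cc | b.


Start: S' -> .S
For each item with dot before a nonterminal B, add B -> .γ for every B-production
Closure: [S' -> .S, S -> .aA, S -> .c]


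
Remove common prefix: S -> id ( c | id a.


Common prefix: 'id'
Factored: S -> id S', S' -> ( c | a


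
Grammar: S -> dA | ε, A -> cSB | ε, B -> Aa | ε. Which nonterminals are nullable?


A nonterminal is nullable iff some alternative derives ε (directly, or every symbol in it is nullable)
Nullable: {A, B, S}


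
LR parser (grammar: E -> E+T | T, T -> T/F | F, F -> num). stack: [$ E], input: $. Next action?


start symbol E on stack, input exhausted
Action: accept


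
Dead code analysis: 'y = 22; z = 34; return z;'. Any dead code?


y is assigned but never read
Dead: 'y = 22'


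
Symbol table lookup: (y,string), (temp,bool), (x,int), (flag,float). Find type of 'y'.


Lookup 'y' → type string


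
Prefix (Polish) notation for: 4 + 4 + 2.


left-to-right (same/higher precedence on left): tree is (+ (+ 4 4) 2)
Prefix: + + 4 4 2


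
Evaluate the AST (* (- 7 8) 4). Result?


Evaluate inner: (- 7 8) = -1
Evaluate root: (* -1 4) = -4
Result: -4


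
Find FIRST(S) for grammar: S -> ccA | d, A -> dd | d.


Per alternative of S: FIRST(ccA) = {c}; FIRST(d) = {d}
FIRST(S) = {c, d}


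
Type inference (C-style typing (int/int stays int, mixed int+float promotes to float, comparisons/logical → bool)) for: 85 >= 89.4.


Operand types: int >= float
Rule: comparison yields bool
Result type: bool


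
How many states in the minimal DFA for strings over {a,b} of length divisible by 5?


Track length mod 5: states 0..4, accept at 0
Minimal DFA: 5 states


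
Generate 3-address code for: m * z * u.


Break into single-operator statements:
t1 = m * z
t2 = t1 * u


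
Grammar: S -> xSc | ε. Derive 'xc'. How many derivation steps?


Derivation: S => xSc => xc
Steps: 2


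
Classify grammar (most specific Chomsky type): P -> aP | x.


Right-linear: every RHS is a terminal or a terminal followed by one nonterminal
Classification: Type 3 (Regular)


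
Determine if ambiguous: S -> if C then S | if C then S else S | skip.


dangling else: 'if C then if C then skip else skip' parses two ways
Ambiguous


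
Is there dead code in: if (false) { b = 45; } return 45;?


condition is constant false, so the whole block is unreachable
Dead: 'if (false) { b = 45; }'


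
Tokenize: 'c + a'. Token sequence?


Scan left to right, longest-match per lexeme
Tokens: ID(c), OP(+), ID(a)


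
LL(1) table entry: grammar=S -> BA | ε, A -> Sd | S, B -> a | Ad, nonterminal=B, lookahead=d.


For [B, d]: 'd' ∈ FIRST(Ad)
Entry: B -> Ad


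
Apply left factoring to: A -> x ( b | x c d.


Common prefix: 'x'
Factored: A -> x A', A' -> ( b | c d


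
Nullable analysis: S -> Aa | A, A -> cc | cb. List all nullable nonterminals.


A nonterminal is nullable iff some alternative derives ε (directly, or every symbol in it is nullable)
Nullable: {}


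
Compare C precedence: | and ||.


'|' is bitwise OR (level 3); '||' is logical OR (level 1)
Higher level binds tighter
'|' has higher precedence than '||'


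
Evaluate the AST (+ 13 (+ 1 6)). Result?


Evaluate inner: (+ 1 6) = 7
Evaluate root: (+ 13 7) = 20
Result: 20


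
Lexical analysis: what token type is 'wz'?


Pattern: letter/underscore followed by alphanumerics, not a keyword
Type: IDENTIFIER


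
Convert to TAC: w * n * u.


Break into single-operator statements:
t1 = w * n
t2 = t1 * u


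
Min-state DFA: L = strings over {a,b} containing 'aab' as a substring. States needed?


KMP-style automaton: 3 progress states + 1 absorbing accept = 4
Minimal DFA: 4 states


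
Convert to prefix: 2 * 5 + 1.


left-to-right (same/higher precedence on left): tree is (+ (* 2 5) 1)
Prefix: + * 2 5 1


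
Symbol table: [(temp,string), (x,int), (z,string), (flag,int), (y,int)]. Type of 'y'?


Lookup 'y' → type int


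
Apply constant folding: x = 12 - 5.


12 - 5 = 7 at compile time
Optimized: x = 7


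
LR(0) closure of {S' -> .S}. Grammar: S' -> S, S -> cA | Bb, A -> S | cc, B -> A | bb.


Start: S' -> .S
For each item with dot before a nonterminal B, add B -> .γ for every B-production
Closure: [S' -> .S, S -> .cA, S -> .Bb, B -> .A, B -> .bb, A -> .S, A -> .cc]


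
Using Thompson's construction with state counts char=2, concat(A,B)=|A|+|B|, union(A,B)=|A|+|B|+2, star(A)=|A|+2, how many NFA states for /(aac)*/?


Syntax tree has 3 char leaf(s), 0 union(s), 1 star(s)
chars contribute 3×2 = 6; each union adds +2; each star adds +2
Total: 6 + 0 + 2 = 8 states


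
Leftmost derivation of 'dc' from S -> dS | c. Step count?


Derivation: S => dS => dc
Steps: 2


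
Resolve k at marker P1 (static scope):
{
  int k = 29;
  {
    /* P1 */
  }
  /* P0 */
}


P1's block does not declare k; resolves to the enclosing declaration at depth 0
k = 29


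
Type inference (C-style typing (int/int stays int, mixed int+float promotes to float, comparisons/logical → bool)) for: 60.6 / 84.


Operand types: float / int
Rule: mixed int/float promotes to float; int/int stays int
Result type: float


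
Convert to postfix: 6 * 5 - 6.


Left to right (same or higher precedence on left)
Postfix: 6 5 * 6 -


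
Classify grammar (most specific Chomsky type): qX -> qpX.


LHS has context (more than one symbol) and |LHS| ≤ |RHS|
Classification: Type 1 (Context-Sensitive)


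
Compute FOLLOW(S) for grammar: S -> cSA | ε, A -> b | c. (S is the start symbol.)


$ ∈ FOLLOW(S). For each A -> αBβ: add FIRST(β)\{ε} to FOLLOW(B); if β nullable, add FOLLOW(A).
FOLLOW(S) = {$, b, c}


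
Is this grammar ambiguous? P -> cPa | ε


balanced c^n…a^n: each string has a unique parse
Unambiguous


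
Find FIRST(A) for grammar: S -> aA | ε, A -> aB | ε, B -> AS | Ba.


Per alternative of A: FIRST(aB) = {a}; FIRST(ε) = {ε}
FIRST(A) = {a, ε}


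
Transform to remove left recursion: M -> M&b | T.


Left-recursive alternatives: M&b; non-recursive: T
Introduce M': M -> TM', M' -> &bM' | ε


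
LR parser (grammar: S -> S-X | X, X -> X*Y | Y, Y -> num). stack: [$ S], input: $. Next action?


start symbol S on stack, input exhausted
Action: accept


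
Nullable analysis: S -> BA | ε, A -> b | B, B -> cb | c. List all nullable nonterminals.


A nonterminal is nullable iff some alternative derives ε (directly, or every symbol in it is nullable)
Nullable: {S}


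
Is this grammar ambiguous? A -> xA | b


right-linear, alternatives start with distinct terminals 'x' vs 'b': unique leftmost derivation
Unambiguous


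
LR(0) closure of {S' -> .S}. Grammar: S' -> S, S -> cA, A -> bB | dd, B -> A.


Start: S' -> .S
For each item with dot before a nonterminal B, add B -> .γ for every B-production
Closure: [S' -> .S, S -> .cA]


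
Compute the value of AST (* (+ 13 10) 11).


Evaluate inner: (+ 13 10) = 23
Evaluate root: (* 23 11) = 253
Result: 253


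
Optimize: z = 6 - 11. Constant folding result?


6 - 11 = -5 at compile time
Optimized: z = -5


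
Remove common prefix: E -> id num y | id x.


Common prefix: 'id'
Factored: E -> id E', E' -> num y | x


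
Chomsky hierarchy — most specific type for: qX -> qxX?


LHS has context (more than one symbol) and |LHS| ≤ |RHS|
Classification: Type 1 (Context-Sensitive)


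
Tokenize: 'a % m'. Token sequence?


Scan left to right, longest-match per lexeme
Tokens: ID(a), OP(%), ID(m)


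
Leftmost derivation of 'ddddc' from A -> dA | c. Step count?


Derivation: A => dA => ddA => dddA => ddddA => ddddc
Steps: 5


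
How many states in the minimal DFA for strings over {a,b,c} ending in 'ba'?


Track the longest suffix of input matching a prefix of 'ba': 3 classes (prefixes of length 0..2)
Minimal DFA: 3 states


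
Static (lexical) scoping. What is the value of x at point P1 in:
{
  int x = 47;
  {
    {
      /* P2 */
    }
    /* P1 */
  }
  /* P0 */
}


P1's block does not declare x; resolves to the enclosing declaration at depth 0
x = 47


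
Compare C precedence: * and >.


'*' is multiplicative (level 10); '>' is relational (level 7)
Higher level binds tighter
'*' has higher precedence than '>'


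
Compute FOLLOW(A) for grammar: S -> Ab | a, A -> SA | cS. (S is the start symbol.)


$ ∈ FOLLOW(S). For each A -> αBβ: add FIRST(β)\{ε} to FOLLOW(B); if β nullable, add FOLLOW(A).
FOLLOW(A) = {b}


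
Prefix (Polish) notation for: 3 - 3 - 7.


left-to-right (same/higher precedence on left): tree is (- (- 3 3) 7)
Prefix: - - 3 3 7


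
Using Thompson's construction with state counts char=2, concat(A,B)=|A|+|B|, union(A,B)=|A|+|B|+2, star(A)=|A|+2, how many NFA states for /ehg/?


Syntax tree has 3 char leaf(s), 0 union(s), 0 star(s)
chars contribute 3×2 = 6; each union adds +2; each star adds +2
Total: 6 + 0 + 0 = 6 states


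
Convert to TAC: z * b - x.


Break into single-operator statements:
t1 = z * b
t2 = t1 - x


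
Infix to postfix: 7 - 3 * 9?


* has higher precedence, evaluate 3*9 first
Postfix: 7 3 9 * -


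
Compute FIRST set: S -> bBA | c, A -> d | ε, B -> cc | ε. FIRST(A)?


Per alternative of A: FIRST(d) = {d}; FIRST(ε) = {ε}
FIRST(A) = {d, ε}


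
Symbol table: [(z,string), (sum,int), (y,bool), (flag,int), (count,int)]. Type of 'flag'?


Lookup 'flag' → type int


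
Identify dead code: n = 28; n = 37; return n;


first assignment to n is overwritten before any read
Dead: 'n = 28'


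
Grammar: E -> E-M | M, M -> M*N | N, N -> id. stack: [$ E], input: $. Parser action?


start symbol E on stack, input exhausted
Action: accept


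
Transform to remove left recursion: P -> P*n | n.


Left-recursive alternatives: P*n; non-recursive: n
Introduce P': P -> nP', P' -> *nP' | ε


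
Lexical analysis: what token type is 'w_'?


Pattern: letter/underscore followed by alphanumerics, not a keyword
Type: IDENTIFIER


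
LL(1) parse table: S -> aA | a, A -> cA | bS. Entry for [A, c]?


For [A, c]: 'c' ∈ FIRST(cA)
Entry: A -> cA


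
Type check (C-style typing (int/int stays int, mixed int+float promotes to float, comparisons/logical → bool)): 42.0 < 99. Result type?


Operand types: float < int
Rule: comparison yields bool
Result type: bool


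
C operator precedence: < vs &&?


'<' is relational (level 7); '&&' is logical AND (level 2)
Higher level binds tighter
'<' has higher precedence than '&&'


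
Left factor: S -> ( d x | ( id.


Common prefix: '('
Factored: S -> ( S', S' -> d x | id


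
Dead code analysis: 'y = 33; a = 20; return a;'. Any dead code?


y is assigned but never read
Dead: 'y = 33'


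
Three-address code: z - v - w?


Break into single-operator statements:
t1 = z - v
t2 = t1 - w


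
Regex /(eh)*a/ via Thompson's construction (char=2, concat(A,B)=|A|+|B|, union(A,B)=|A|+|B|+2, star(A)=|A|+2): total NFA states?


Syntax tree has 3 char leaf(s), 0 union(s), 1 star(s)
chars contribute 3×2 = 6; each union adds +2; each star adds +2
Total: 6 + 0 + 2 = 8 states


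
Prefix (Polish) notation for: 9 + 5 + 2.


left-to-right (same/higher precedence on left): tree is (+ (+ 9 5) 2)
Prefix: + + 9 5 2


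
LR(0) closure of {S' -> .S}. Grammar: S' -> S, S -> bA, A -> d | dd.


Start: S' -> .S
For each item with dot before a nonterminal B, add B -> .γ for every B-production
Closure: [S' -> .S, S -> .bA]


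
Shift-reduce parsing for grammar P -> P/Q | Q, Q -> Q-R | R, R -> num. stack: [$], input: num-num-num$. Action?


no handle on stack; shift 'num'
Action: shift


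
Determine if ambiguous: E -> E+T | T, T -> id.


precedence layered via separate nonterminal T: deterministic
Unambiguous


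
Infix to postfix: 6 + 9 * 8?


* has higher precedence, evaluate 9*8 first
Postfix: 6 9 8 * +


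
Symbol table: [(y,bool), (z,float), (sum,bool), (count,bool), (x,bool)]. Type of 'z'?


Lookup 'z' → type float


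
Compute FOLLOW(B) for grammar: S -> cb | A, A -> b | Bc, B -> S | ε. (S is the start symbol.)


$ ∈ FOLLOW(S). For each A -> αBβ: add FIRST(β)\{ε} to FOLLOW(B); if β nullable, add FOLLOW(A).
FOLLOW(B) = {c}


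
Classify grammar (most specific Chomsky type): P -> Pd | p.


Left-linear: every RHS is a terminal or one nonterminal followed by a terminal
Classification: Type 3 (Regular)


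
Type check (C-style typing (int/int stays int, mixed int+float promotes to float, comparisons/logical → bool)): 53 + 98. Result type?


Operand types: int + int
Rule: mixed int/float promotes to float; int/int stays int
Result type: int


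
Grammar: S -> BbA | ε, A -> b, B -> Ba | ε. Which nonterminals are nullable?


A nonterminal is nullable iff some alternative derives ε (directly, or every symbol in it is nullable)
Nullable: {B, S}


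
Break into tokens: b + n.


Scan left to right, longest-match per lexeme
Tokens: ID(b), OP(+), ID(n)


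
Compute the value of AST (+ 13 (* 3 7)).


Evaluate inner: (* 3 7) = 21
Evaluate root: (+ 13 21) = 34
Result: 34


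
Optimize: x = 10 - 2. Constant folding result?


10 - 2 = 8 at compile time
Optimized: x = 8


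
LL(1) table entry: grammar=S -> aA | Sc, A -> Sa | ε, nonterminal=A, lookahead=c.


For [A, c]: ε is nullable and 'c' ∈ FOLLOW(A)
Entry: A -> ε


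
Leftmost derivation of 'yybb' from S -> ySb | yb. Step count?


Derivation: S => ySb => yybb
Steps: 2


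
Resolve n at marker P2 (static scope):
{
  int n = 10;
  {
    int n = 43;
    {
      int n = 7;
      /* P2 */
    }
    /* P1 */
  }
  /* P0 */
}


n declared in the same block as P2
n = 7


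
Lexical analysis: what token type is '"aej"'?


Pattern: double-quoted sequence
Type: STRING_LITERAL


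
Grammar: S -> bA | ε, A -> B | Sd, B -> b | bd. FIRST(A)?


Per alternative of A: FIRST(B) = {b}; FIRST(Sd) = {b, d}
FIRST(A) = {b, d}


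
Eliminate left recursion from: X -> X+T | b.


Left-recursive alternatives: X+T; non-recursive: b
Introduce X': X -> bX', X' -> +TX' | ε


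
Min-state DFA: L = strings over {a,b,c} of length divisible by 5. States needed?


Track length mod 5: states 0..4, accept at 0
Minimal DFA: 5 states


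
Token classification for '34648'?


Pattern: digits only
Type: INTEGER_LITERAL


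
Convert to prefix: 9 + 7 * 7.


'*' binds tighter: tree is (+ 9 (* 7 7))
Prefix: + 9 * 7 7


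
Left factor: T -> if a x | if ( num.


Common prefix: 'if'
Factored: T -> if T', T' -> a x | ( num


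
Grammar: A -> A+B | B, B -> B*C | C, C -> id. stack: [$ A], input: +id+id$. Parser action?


shift '+' to continue A -> A+B
Action: shift


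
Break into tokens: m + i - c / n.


Scan left to right, longest-match per lexeme
Tokens: ID(m), OP(+), ID(i), OP(-), ID(c), OP(/), ID(n)


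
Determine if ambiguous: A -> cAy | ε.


balanced c^n…y^n: each string has a unique parse
Unambiguous


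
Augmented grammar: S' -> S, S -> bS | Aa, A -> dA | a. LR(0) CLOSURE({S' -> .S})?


Start: S' -> .S
For each item with dot before a nonterminal B, add B -> .γ for every B-production
Closure: [S' -> .S, S -> .bS, S -> .Aa, A -> .dA, A -> .a]


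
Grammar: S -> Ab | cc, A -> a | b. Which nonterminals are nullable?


A nonterminal is nullable iff some alternative derives ε (directly, or every symbol in it is nullable)
Nullable: {}


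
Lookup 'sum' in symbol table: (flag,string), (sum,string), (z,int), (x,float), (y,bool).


Lookup 'sum' → type string


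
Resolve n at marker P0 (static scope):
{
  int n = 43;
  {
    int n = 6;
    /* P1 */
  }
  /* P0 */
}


n declared in the same block as P0
n = 43


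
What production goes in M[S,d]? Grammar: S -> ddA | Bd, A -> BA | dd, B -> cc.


For [S, d]: 'd' ∈ FIRST(ddA)
Entry: S -> ddA


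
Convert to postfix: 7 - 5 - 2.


Left to right (same or higher precedence on left)
Postfix: 7 5 - 2 -


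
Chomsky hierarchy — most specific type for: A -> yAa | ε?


Single nonterminal LHS, but y^n a^n is not regular
Classification: Type 2 (Context-Free)


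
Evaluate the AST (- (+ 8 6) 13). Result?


Evaluate inner: (+ 8 6) = 14
Evaluate root: (- 14 13) = 1
Result: 1


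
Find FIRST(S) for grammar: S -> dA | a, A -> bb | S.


Per alternative of S: FIRST(dA) = {d}; FIRST(a) = {a}
FIRST(S) = {a, d}


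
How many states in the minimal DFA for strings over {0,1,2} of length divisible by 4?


Track length mod 4: states 0..3, accept at 0
Minimal DFA: 4 states


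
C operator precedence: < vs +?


'+' is additive (level 9); '<' is relational (level 7)
Higher level binds tighter
'+' has higher precedence than '<'


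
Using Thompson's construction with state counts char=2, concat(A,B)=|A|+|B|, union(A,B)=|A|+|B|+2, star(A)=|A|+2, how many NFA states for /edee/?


Syntax tree has 4 char leaf(s), 0 union(s), 0 star(s)
chars contribute 4×2 = 8; each union adds +2; each star adds +2
Total: 8 + 0 + 0 = 8 states


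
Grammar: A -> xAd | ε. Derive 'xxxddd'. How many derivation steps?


Derivation: A => xAd => xxAdd => xxxAddd => xxxddd
Steps: 4


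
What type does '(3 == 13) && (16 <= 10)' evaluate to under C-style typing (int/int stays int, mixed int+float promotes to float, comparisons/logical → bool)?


Operand types: bool && bool
Rule: logical operators take bool operands and yield bool
Result type: bool


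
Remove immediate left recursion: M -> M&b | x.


Left-recursive alternatives: M&b; non-recursive: x
Introduce M': M -> xM', M' -> &bM' | ε


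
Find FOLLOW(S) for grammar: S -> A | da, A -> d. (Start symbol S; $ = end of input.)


$ ∈ FOLLOW(S). For each A -> αBβ: add FIRST(β)\{ε} to FOLLOW(B); if β nullable, add FOLLOW(A).
FOLLOW(S) = {$}


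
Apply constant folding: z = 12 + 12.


12 + 12 = 24 at compile time
Optimized: z = 24


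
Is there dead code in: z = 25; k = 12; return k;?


z is assigned but never read
Dead: 'z = 25'


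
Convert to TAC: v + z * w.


Break into single-operator statements:
t1 = z * w
t2 = v + t1


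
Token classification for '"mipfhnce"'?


Pattern: double-quoted sequence
Type: STRING_LITERAL


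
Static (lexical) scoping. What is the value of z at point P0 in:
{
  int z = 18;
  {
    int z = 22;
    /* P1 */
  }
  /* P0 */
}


z declared in the same block as P0
z = 18


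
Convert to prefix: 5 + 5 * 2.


'*' binds tighter: tree is (+ 5 (* 5 2))
Prefix: + 5 * 5 2


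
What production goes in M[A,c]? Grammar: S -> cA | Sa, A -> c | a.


For [A, c]: 'c' ∈ FIRST(c)
Entry: A -> c


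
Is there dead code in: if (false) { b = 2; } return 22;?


condition is constant false, so the whole block is unreachable
Dead: 'if (false) { b = 2; }'


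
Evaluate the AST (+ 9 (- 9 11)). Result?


Evaluate inner: (- 9 11) = -2
Evaluate root: (+ 9 -2) = 7
Result: 7


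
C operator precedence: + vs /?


'/' is multiplicative (level 10); '+' is additive (level 9)
Higher level binds tighter
'/' has higher precedence than '+'


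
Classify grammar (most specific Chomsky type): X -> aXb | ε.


Single nonterminal LHS, but a^n b^n is not regular
Classification: Type 2 (Context-Free)


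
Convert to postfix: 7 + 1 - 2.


Left to right (same or higher precedence on left)
Postfix: 7 1 + 2 -


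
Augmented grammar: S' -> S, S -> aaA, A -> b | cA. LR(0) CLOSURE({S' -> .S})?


Start: S' -> .S
For each item with dot before a nonterminal B, add B -> .γ for every B-production
Closure: [S' -> .S, S -> .aaA]


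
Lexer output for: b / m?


Scan left to right, longest-match per lexeme
Tokens: ID(b), OP(/), ID(m)


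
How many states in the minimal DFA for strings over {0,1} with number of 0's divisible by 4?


Track (count of 0) mod 4: states 0..3, accept at 0
Minimal DFA: 4 states


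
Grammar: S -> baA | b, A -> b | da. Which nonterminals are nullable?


A nonterminal is nullable iff some alternative derives ε (directly, or every symbol in it is nullable)
Nullable: {}


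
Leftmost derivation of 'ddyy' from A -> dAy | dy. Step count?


Derivation: A => dAy => ddyy
Steps: 2


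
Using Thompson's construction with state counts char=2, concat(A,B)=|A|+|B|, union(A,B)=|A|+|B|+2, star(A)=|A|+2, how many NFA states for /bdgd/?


Syntax tree has 4 char leaf(s), 0 union(s), 0 star(s)
chars contribute 4×2 = 8; each union adds +2; each star adds +2
Total: 8 + 0 + 0 = 8 states


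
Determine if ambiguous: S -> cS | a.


right-linear, alternatives start with distinct terminals 'c' vs 'a': unique leftmost derivation
Unambiguous


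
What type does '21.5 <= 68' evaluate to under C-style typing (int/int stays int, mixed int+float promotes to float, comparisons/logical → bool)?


Operand types: float <= int
Rule: comparison yields bool
Result type: bool


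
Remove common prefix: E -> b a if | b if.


Common prefix: 'b'
Factored: E -> b E', E' -> a if | if


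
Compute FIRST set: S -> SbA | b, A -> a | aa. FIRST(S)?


Per alternative of S: FIRST(SbA) = {b}; FIRST(b) = {b}
FIRST(S) = {b}


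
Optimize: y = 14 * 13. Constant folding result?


14 * 13 = 182 at compile time
Optimized: y = 182


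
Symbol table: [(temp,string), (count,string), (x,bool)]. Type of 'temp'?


Lookup 'temp' → type string


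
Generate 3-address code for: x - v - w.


Break into single-operator statements:
t1 = x - v
t2 = t1 - w


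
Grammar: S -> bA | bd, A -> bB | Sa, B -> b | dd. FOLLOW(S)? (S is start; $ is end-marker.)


$ ∈ FOLLOW(S). For each A -> αBβ: add FIRST(β)\{ε} to FOLLOW(B); if β nullable, add FOLLOW(A).
FOLLOW(S) = {$, a}


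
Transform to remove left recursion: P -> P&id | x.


Left-recursive alternatives: P&id; non-recursive: x
Introduce P': P -> xP', P' -> &idP' | ε


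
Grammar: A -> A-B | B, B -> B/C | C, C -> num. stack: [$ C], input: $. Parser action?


'C' (not preceded by B/) is the handle for B -> C
Action: reduce (B -> C)


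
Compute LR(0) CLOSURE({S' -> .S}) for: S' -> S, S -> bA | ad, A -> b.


Start: S' -> .S
For each item with dot before a nonterminal B, add B -> .γ for every B-production
Closure: [S' -> .S, S -> .bA, S -> .ad]


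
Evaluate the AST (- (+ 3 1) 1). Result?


Evaluate inner: (+ 3 1) = 4
Evaluate root: (- 4 1) = 3
Result: 3


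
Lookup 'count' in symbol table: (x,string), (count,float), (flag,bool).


Lookup 'count' → type float


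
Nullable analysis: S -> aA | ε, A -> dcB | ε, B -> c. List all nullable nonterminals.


A nonterminal is nullable iff some alternative derives ε (directly, or every symbol in it is nullable)
Nullable: {A, S}


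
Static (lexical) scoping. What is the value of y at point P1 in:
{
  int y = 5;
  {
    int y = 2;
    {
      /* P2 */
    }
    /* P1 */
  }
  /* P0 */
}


y declared in the same block as P1
y = 2


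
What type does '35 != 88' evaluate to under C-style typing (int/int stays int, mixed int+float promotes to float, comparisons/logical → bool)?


Operand types: int != int
Rule: comparison yields bool
Result type: bool


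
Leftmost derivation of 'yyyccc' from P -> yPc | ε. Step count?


Derivation: P => yPc => yyPcc => yyyPccc => yyyccc
Steps: 4


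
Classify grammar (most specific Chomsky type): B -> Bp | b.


Left-linear: every RHS is a terminal or one nonterminal followed by a terminal
Classification: Type 3 (Regular)


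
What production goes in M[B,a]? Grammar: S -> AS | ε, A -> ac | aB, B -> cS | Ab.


For [B, a]: 'a' ∈ FIRST(Ab)
Entry: B -> Ab


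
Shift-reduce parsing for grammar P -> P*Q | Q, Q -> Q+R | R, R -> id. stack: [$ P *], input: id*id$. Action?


no handle ('P*' is not any RHS); shift 'id'
Action: shift


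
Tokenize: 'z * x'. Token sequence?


Scan left to right, longest-match per lexeme
Tokens: ID(z), OP(*), ID(x)


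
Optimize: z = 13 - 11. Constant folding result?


13 - 11 = 2 at compile time
Optimized: z = 2


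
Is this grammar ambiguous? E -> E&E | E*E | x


'x&x*x' has two parse trees (no precedence encoded between & and *)
Ambiguous


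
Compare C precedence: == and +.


'+' is additive (level 9); '==' is equality (level 6)
Higher level binds tighter
'+' has higher precedence than '=='


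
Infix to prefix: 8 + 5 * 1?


'*' binds tighter: tree is (+ 8 (* 5 1))
Prefix: + 8 * 5 1


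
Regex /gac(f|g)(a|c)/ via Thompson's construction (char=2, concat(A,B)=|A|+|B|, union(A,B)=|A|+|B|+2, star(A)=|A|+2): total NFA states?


Syntax tree has 7 char leaf(s), 2 union(s), 0 star(s)
chars contribute 7×2 = 14; each union adds +2; each star adds +2
Total: 14 + 4 + 0 = 18 states


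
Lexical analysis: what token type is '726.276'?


Pattern: digits with a decimal point
Type: FLOAT_LITERAL


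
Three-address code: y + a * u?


Break into single-operator statements:
t1 = a * u
t2 = y + t1


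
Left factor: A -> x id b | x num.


Common prefix: 'x'
Factored: A -> x A', A' -> id b | num


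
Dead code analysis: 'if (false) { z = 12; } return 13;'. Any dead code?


condition is constant false, so the whole block is unreachable
Dead: 'if (false) { z = 12; }'


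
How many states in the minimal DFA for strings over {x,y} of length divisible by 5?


Track length mod 5: states 0..4, accept at 0
Minimal DFA: 5 states


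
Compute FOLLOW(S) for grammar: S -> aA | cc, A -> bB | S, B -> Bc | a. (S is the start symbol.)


$ ∈ FOLLOW(S). For each A -> αBβ: add FIRST(β)\{ε} to FOLLOW(B); if β nullable, add FOLLOW(A).
FOLLOW(S) = {$}


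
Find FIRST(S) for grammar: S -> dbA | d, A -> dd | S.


Per alternative of S: FIRST(dbA) = {d}; FIRST(d) = {d}
FIRST(S) = {d}


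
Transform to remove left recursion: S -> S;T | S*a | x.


Left-recursive alternatives: S;T, S*a; non-recursive: x
Introduce S': S -> xS', S' -> ;TS' | *aS' | ε


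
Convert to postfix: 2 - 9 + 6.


Left to right (same or higher precedence on left)
Postfix: 2 9 - 6 +


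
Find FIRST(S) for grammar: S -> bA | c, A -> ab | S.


Per alternative of S: FIRST(bA) = {b}; FIRST(c) = {c}
FIRST(S) = {b, c}


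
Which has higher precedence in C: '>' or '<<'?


'<<' is shift (level 8); '>' is relational (level 7)
Higher level binds tighter
'<<' has higher precedence than '>'


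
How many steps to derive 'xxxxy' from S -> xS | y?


Derivation: S => xS => xxS => xxxS => xxxxS => xxxxy
Steps: 5


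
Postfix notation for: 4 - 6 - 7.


Left to right (same or higher precedence on left)
Postfix: 4 6 - 7 -


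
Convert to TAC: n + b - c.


Break into single-operator statements:
t1 = n + b
t2 = t1 - c


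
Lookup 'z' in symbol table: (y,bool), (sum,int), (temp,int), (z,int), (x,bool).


Lookup 'z' → type int


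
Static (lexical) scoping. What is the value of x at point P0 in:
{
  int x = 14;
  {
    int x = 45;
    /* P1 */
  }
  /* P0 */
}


x declared in the same block as P0
x = 14


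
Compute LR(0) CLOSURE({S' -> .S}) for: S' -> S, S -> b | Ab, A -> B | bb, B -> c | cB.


Start: S' -> .S
For each item with dot before a nonterminal B, add B -> .γ for every B-production
Closure: [S' -> .S, S -> .b, S -> .Ab, A -> .B, A -> .bb, B -> .c, B -> .cB]


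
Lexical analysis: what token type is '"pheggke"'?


Pattern: double-quoted sequence
Type: STRING_LITERAL


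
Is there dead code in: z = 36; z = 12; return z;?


first assignment to z is overwritten before any read
Dead: 'z = 36'


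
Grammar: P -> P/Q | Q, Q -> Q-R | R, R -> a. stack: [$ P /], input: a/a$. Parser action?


no handle ('P/' is not any RHS); shift 'a'
Action: shift


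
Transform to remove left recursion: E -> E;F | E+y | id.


Left-recursive alternatives: E;F, E+y; non-recursive: id
Introduce E': E -> idE', E' -> ;FE' | +yE' | ε


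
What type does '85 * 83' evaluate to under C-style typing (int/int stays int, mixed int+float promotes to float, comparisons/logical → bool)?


Operand types: int * int
Rule: mixed int/float promotes to float; int/int stays int
Result type: int


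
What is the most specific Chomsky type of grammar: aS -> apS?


LHS has context (more than one symbol) and |LHS| ≤ |RHS|
Classification: Type 1 (Context-Sensitive)


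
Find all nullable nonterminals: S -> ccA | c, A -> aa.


A nonterminal is nullable iff some alternative derives ε (directly, or every symbol in it is nullable)
Nullable: {}


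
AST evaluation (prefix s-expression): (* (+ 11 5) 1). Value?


Evaluate inner: (+ 11 5) = 16
Evaluate root: (* 16 1) = 16
Result: 16


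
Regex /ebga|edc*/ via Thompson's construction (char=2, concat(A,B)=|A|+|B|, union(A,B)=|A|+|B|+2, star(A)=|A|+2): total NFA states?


Syntax tree has 7 char leaf(s), 1 union(s), 1 star(s)
chars contribute 7×2 = 14; each union adds +2; each star adds +2
Total: 14 + 2 + 2 = 18 states


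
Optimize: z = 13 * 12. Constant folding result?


13 * 12 = 156 at compile time
Optimized: z = 156


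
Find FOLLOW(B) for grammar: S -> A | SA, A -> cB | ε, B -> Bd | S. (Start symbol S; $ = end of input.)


$ ∈ FOLLOW(S). For each A -> αBβ: add FIRST(β)\{ε} to FOLLOW(B); if β nullable, add FOLLOW(A).
FOLLOW(B) = {$, c, d}


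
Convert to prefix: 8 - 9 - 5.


left-to-right (same/higher precedence on left): tree is (- (- 8 9) 5)
Prefix: - - 8 9 5


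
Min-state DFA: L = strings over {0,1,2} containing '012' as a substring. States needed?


KMP-style automaton: 3 progress states + 1 absorbing accept = 4
Minimal DFA: 4 states


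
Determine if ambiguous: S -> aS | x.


right-linear, alternatives start with distinct terminals 'a' vs 'x': unique leftmost derivation
Unambiguous


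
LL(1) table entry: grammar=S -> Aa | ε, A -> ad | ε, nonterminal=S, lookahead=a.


For [S, a]: 'a' ∈ FIRST(Aa)
Entry: S -> Aa


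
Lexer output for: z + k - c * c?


Scan left to right, longest-match per lexeme
Tokens: ID(z), OP(+), ID(k), OP(-), ID(c), OP(*), ID(c)


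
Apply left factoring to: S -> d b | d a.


Common prefix: 'd'
Factored: S -> d S', S' -> b | a


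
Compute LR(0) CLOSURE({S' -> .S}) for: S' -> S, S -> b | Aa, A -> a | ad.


Start: S' -> .S
For each item with dot before a nonterminal B, add B -> .γ for every B-production
Closure: [S' -> .S, S -> .b, S -> .Aa, A -> .a, A -> .ad]


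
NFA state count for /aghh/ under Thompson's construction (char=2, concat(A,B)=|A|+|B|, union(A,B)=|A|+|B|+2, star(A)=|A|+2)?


Syntax tree has 4 char leaf(s), 0 union(s), 0 star(s)
chars contribute 4×2 = 8; each union adds +2; each star adds +2
Total: 8 + 0 + 0 = 8 states


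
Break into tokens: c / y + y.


Scan left to right, longest-match per lexeme
Tokens: ID(c), OP(/), ID(y), OP(+), ID(y)


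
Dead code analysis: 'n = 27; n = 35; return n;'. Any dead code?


first assignment to n is overwritten before any read
Dead: 'n = 27'


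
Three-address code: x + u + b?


Break into single-operator statements:
t1 = x + u
t2 = t1 + b


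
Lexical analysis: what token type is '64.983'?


Pattern: digits with a decimal point
Type: FLOAT_LITERAL


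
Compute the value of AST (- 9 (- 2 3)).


Evaluate inner: (- 2 3) = -1
Evaluate root: (- 9 -1) = 10
Result: 10


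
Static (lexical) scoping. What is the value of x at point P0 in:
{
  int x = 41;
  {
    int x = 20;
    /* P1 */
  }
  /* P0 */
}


x declared in the same block as P0
x = 41


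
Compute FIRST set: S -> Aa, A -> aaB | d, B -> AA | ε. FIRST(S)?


Per alternative of S: FIRST(Aa) = {a, d}
FIRST(S) = {a, d}


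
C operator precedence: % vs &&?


'%' is multiplicative (level 10); '&&' is logical AND (level 2)
Higher level binds tighter
'%' has higher precedence than '&&'


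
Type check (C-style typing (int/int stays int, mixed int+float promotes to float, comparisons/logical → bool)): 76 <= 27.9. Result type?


Operand types: int <= float
Rule: comparison yields bool
Result type: bool


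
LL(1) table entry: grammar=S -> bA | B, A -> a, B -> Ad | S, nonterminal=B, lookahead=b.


For [B, b]: 'b' ∈ FIRST(S)
Entry: B -> S


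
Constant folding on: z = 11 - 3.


11 - 3 = 8 at compile time
Optimized: z = 8


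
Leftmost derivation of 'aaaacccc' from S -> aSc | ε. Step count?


Derivation: S => aSc => aaScc => aaaSccc => aaaaScccc => aaaacccc
Steps: 5


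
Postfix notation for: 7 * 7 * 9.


Left to right (same or higher precedence on left)
Postfix: 7 7 * 9 *


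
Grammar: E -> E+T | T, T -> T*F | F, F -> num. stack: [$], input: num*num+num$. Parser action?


no handle on stack; shift 'num'
Action: shift


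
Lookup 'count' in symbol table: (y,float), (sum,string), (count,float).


Lookup 'count' → type float


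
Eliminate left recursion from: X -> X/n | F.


Left-recursive alternatives: X/n; non-recursive: F
Introduce X': X -> FX', X' -> /nX' | ε


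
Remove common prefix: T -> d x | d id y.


Common prefix: 'd'
Factored: T -> d T', T' -> x | id y


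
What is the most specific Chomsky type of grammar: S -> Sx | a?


Left-linear: every RHS is a terminal or one nonterminal followed by a terminal
Classification: Type 3 (Regular)


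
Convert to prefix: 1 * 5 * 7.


left-to-right (same/higher precedence on left): tree is (* (* 1 5) 7)
Prefix: * * 1 5 7


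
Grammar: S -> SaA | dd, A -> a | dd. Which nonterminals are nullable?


A nonterminal is nullable iff some alternative derives ε (directly, or every symbol in it is nullable)
Nullable: {}


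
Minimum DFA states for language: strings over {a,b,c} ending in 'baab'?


Track the longest suffix of input matching a prefix of 'baab': 5 classes (prefixes of length 0..4)
Minimal DFA: 5 states


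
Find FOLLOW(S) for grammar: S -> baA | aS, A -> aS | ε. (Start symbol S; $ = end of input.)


$ ∈ FOLLOW(S). For each A -> αBβ: add FIRST(β)\{ε} to FOLLOW(B); if β nullable, add FOLLOW(A).
FOLLOW(S) = {$}


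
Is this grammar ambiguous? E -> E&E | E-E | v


'v&v-v' has two parse trees (no precedence encoded between & and -)
Ambiguous


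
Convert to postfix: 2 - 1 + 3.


Left to right (same or higher precedence on left)
Postfix: 2 1 - 3 +


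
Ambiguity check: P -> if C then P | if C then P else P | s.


dangling else: 'if C then if C then s else s' parses two ways
Ambiguous


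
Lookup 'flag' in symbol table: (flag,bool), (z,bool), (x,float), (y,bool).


Lookup 'flag' → type bool


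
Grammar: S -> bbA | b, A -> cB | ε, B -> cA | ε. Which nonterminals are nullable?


A nonterminal is nullable iff some alternative derives ε (directly, or every symbol in it is nullable)
Nullable: {A, B}


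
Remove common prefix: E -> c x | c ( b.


Common prefix: 'c'
Factored: E -> c E', E' -> x | ( b


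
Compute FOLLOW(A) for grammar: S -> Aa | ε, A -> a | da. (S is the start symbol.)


$ ∈ FOLLOW(S). For each A -> αBβ: add FIRST(β)\{ε} to FOLLOW(B); if β nullable, add FOLLOW(A).
FOLLOW(A) = {a}


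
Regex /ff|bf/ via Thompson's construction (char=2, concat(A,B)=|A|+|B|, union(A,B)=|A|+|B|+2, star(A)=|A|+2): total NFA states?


Syntax tree has 4 char leaf(s), 1 union(s), 0 star(s)
chars contribute 4×2 = 8; each union adds +2; each star adds +2
Total: 8 + 2 + 0 = 10 states


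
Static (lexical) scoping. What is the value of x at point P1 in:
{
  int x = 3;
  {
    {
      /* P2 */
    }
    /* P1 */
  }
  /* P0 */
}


P1's block does not declare x; resolves to the enclosing declaration at depth 0
x = 3


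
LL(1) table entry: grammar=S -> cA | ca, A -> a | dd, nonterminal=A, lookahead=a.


For [A, a]: 'a' ∈ FIRST(a)
Entry: A -> a


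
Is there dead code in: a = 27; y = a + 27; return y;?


a is read by y's definition; y is returned
No dead code


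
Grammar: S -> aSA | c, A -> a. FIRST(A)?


Per alternative of A: FIRST(a) = {a}
FIRST(A) = {a}


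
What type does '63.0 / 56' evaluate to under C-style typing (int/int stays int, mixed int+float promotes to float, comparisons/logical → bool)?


Operand types: float / int
Rule: mixed int/float promotes to float; int/int stays int
Result type: float


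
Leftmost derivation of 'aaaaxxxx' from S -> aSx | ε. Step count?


Derivation: S => aSx => aaSxx => aaaSxxx => aaaaSxxxx => aaaaxxxx
Steps: 5


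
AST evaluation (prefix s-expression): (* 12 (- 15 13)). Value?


Evaluate inner: (- 15 13) = 2
Evaluate root: (* 12 2) = 24
Result: 24


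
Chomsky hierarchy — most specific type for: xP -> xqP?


LHS has context (more than one symbol) and |LHS| ≤ |RHS|
Classification: Type 1 (Context-Sensitive)


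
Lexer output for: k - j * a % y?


Scan left to right, longest-match per lexeme
Tokens: ID(k), OP(-), ID(j), OP(*), ID(a), OP(%), ID(y)


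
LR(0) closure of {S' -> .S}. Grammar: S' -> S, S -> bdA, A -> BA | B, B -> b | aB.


Start: S' -> .S
For each item with dot before a nonterminal B, add B -> .γ for every B-production
Closure: [S' -> .S, S -> .bdA]


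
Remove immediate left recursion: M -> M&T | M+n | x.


Left-recursive alternatives: M&T, M+n; non-recursive: x
Introduce M': M -> xM', M' -> &TM' | +nM' | ε
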